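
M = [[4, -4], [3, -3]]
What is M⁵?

[[4, -4], [3, -3]]

M² = M (a projection; rank 1, trace 1), so M⁵ = M.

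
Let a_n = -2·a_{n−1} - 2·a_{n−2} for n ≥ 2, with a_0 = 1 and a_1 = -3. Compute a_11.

-32

With companion matrix T = [[-2, -2], [1, 0]], [a_n, a_{n−1}]ᵀ = T·[a_{n−1}, a_{n−2}]ᵀ, so [a_11, a_10]ᵀ = T¹⁰·[a_1, a_0]ᵀ.
T¹⁰ = [[32, 64], [-32, -32]], giving [a_11, a_10]ᵀ = [[-32], [64]].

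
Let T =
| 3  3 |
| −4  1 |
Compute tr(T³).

T² = [[−3, 12], [−16, −11]]
T³ = [[−57, 3], [−4, −59]]

−116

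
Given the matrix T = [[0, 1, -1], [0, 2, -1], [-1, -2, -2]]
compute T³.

T² = [[1, 4, 1], [1, 6, 0], [2, -1, 7]]
T³ = [[-1, 7, -7], [0, 13, -7], [-7, -14, -15]]

[[-1, 7, -7], [0, 13, -7], [-7, -14, -15]]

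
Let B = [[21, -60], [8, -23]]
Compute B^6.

[[-3639, 10920], [-1456, 4369]]

tr B = -2 and det B = -3, so the characteristic polynomial is λ² − (-2)λ + (-3) with roots 1 and -3.
Eigenvectors give P = [[3, -5], [1, -2]] with P⁻¹ = [[2, -5], [1, -3]], and B = P·diag(1, -3)·P⁻¹.
Then B^6 = P·diag(1, 729)·P⁻¹ = [[3, -3645], [1, -1458]] · [[2, -5], [1, -3]] = [[-3639, 10920], [-1456, 4369]].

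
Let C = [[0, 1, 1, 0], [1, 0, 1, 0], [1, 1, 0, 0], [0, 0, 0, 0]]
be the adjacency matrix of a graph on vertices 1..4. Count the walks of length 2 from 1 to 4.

The number of length-2 walks from vertex 1 to vertex 4 is entry (1,4) of C^2, where C is the adjacency matrix.
C^2 = [[2, 1, 1, 0], [1, 2, 1, 0], [1, 1, 2, 0], [0, 0, 0, 0]]

0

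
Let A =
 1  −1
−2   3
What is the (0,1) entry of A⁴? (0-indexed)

A² = [[3, −4], [−8, 11]]
A³ = [[11, −15], [−30, 41]]
A⁴ = [[41, −56], [−112, 153]]

−56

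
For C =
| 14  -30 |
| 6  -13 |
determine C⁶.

[[316, -630], [126, -251]]

tr C = 1 and det C = -2, so the characteristic polynomial is λ² − (1)λ + (-2) with roots 2 and -1.
Eigenvectors give P = [[5, 2], [2, 1]] with P⁻¹ = [[1, -2], [-2, 5]], and C = P·diag(2, -1)·P⁻¹.
Then C⁶ = P·diag(64, 1)·P⁻¹ = [[320, 2], [128, 1]] · [[1, -2], [-2, 5]] = [[316, -630], [126, -251]].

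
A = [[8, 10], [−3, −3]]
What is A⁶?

tr A = 5 and det A = 6, so the characteristic polynomial is λ² − (5)λ + (6) with roots 3 and 2.
Eigenvectors give P = [[2, −5], [−1, 3]] with P⁻¹ = [[3, 5], [1, 2]], and A = P·diag(3, 2)·P⁻¹.
Then A⁶ = P·diag(729, 64)·P⁻¹ = [[1458, −320], [−729, 192]] · [[3, 5], [1, 2]] = [[4054, 6650], [−1995, −3261]].

[[4054, 6650], [−1995, −3261]]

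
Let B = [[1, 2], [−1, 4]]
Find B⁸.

tr B = 5 and det B = 6, so the characteristic polynomial is λ² − (5)λ + (6) with roots 3 and 2.
Eigenvectors give P = [[1, 2], [1, 1]] with P⁻¹ = [[−1, 2], [1, −1]], and B = P·diag(3, 2)·P⁻¹.
Then B⁸ = P·diag(6561, 256)·P⁻¹ = [[6561, 512], [6561, 256]] · [[−1, 2], [1, −1]] = [[−6049, 12610], [−6305, 12866]].

[[−6049, 12610], [−6305, 12866]]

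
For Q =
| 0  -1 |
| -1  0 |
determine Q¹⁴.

Q² = I (check: tr Q = 0 and det Q = -1), so Q¹⁴ = I since 14 is even.

[[1, 0], [0, 1]]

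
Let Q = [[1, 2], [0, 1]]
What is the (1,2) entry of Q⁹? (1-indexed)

18

Q = I + N where N = [[0, 2], [0, 0]] is strictly upper-triangular, so N² = 0.
(I + N)⁹ = I + 9·N = [[1, 18], [0, 1]].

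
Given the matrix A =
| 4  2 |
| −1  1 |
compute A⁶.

tr A = 5 and det A = 6, so the characteristic polynomial is λ² − (5)λ + (6) with roots 2 and 3.
Eigenvectors give P = [[−1, −2], [1, 1]] with P⁻¹ = [[1, 2], [−1, −1]], and A = P·diag(2, 3)·P⁻¹.
Then A⁶ = P·diag(64, 729)·P⁻¹ = [[−64, −1458], [64, 729]] · [[1, 2], [−1, −1]] = [[1394, 1330], [−665, −601]].

[[1394, 1330], [−665, −601]]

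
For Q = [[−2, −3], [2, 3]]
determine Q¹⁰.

Q² = Q (a projection; rank 1, trace 1), so Q¹⁰ = Q.

[[−2, −3], [2, 3]]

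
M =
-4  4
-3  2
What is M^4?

M^2 = [[4, -8], [6, -8]]
M^3 = [[8, 0], [0, 8]]
M^4 = [[-32, 32], [-24, 16]]

[[-32, 32], [-24, 16]]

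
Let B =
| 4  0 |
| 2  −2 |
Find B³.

B² = [[16, 0], [4, 4]]
B³ = [[64, 0], [24, −8]]

[[64, 0], [24, −8]]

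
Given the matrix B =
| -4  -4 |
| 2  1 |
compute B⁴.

B² = [[8, 12], [-6, -7]]
B³ = [[-8, -20], [10, 17]]
B⁴ = [[-8, 12], [-6, -23]]

[[-8, 12], [-6, -23]]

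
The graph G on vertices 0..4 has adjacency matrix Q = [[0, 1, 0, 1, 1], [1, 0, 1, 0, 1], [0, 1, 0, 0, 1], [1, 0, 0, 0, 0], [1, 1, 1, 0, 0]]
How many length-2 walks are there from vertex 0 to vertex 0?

3

The number of length-2 walks from vertex 0 to vertex 0 is entry (0,0) of Q^2, where Q is the adjacency matrix.
Q^2 = [[3, 1, 2, 0, 1], [1, 3, 1, 1, 2], [2, 1, 2, 0, 1], [0, 1, 0, 1, 1], [1, 2, 1, 1, 3]]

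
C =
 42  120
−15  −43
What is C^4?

tr C = −1 and det C = −6, so the characteristic polynomial is λ² − (−1)λ + (−6) with roots 2 and −3.
Eigenvectors give P = [[−3, −8], [1, 3]] with P⁻¹ = [[−3, −8], [1, 3]], and C = P·diag(2, −3)·P⁻¹.
Then C^4 = P·diag(16, 81)·P⁻¹ = [[−48, −648], [16, 243]] · [[−3, −8], [1, 3]] = [[−504, −1560], [195, 601]].

[[−504, −1560], [195, 601]]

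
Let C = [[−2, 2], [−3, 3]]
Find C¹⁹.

C² = C (a projection; rank 1, trace 1), so C¹⁹ = C.

[[−2, 2], [−3, 3]]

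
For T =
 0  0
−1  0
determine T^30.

[[0, 0], [0, 0]]

T is strictly triangular, hence nilpotent: T^2 = 0, so T^30 = 0.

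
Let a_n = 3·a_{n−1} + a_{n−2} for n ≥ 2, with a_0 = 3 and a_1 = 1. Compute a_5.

With companion matrix A = [[3, 1], [1, 0]], [a_n, a_{n−1}]ᵀ = A·[a_{n−1}, a_{n−2}]ᵀ, so [a_5, a_4]ᵀ = A⁴·[a_1, a_0]ᵀ.
A⁴ = [[109, 33], [33, 10]], giving [a_5, a_4]ᵀ = [[208], [63]].

208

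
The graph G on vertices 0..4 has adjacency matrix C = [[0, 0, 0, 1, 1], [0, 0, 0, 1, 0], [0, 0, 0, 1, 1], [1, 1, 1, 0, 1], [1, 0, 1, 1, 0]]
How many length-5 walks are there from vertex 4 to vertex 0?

The number of length-5 walks from vertex 4 to vertex 0 is entry (4,0) of C^5, where C is the adjacency matrix.
C^2 = [[2, 1, 2, 1, 1], [1, 1, 1, 0, 1], [2, 1, 2, 1, 1], [1, 0, 1, 4, 2], [1, 1, 1, 2, 3]]
C^3 = [[2, 1, 2, 6, 5], [1, 0, 1, 4, 2], [2, 1, 2, 6, 5], [6, 4, 6, 4, 6], [5, 2, 5, 6, 4]]
C^4 = [[11, 6, 11, 10, 10], [6, 4, 6, 4, 6], [11, 6, 11, 10, 10], [10, 4, 10, 22, 16], [10, 6, 10, 16, 16]]
C^5 = [[20, 10, 20, 38, 32], [10, 4, 10, 22, 16], [20, 10, 20, 38, 32], [38, 22, 38, 40, 42], [32, 16, 32, 42, 36]]

32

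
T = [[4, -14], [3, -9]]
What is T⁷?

[[12226, -28826], [6177, -14541]]

tr T = -5 and det T = 6, so the characteristic polynomial is λ² − (-5)λ + (6) with roots -2 and -3.
Eigenvectors give P = [[7, 2], [3, 1]] with P⁻¹ = [[1, -2], [-3, 7]], and T = P·diag(-2, -3)·P⁻¹.
Then T⁷ = P·diag(-128, -2187)·P⁻¹ = [[-896, -4374], [-384, -2187]] · [[1, -2], [-3, 7]] = [[12226, -28826], [6177, -14541]].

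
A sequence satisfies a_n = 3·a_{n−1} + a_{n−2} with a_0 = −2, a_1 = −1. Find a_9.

−20824

With companion matrix T = [[3, 1], [1, 0]], [a_n, a_{n−1}]ᵀ = T·[a_{n−1}, a_{n−2}]ᵀ, so [a_9, a_8]ᵀ = T⁸·[a_1, a_0]ᵀ.
T⁸ = [[12970, 3927], [3927, 1189]], giving [a_9, a_8]ᵀ = [[−20824], [−6305]].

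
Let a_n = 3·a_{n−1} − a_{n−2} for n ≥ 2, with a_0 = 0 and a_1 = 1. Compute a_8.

With companion matrix M = [[3, −1], [1, 0]], [a_n, a_{n−1}]ᵀ = M·[a_{n−1}, a_{n−2}]ᵀ, so [a_8, a_7]ᵀ = M⁷·[a_1, a_0]ᵀ.
M⁷ = [[987, −377], [377, −144]], giving [a_8, a_7]ᵀ = [[987], [377]].

987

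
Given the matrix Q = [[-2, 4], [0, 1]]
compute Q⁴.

[[16, -20], [0, 1]]

Q² = [[4, -4], [0, 1]]
Q³ = [[-8, 12], [0, 1]]
Q⁴ = [[16, -20], [0, 1]]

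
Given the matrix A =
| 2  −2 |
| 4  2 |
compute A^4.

[[−112, 64], [−128, −112]]

A^2 = [[−4, −8], [16, −4]]
A^3 = [[−40, −8], [16, −40]]
A^4 = [[−112, 64], [−128, −112]]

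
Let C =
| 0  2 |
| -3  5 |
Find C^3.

tr C = 5 and det C = 6, so the characteristic polynomial is λ² − (5)λ + (6) with roots 2 and 3.
Eigenvectors give P = [[1, -2], [1, -3]] with P⁻¹ = [[3, -2], [1, -1]], and C = P·diag(2, 3)·P⁻¹.
Then C^3 = P·diag(8, 27)·P⁻¹ = [[8, -54], [8, -81]] · [[3, -2], [1, -1]] = [[-30, 38], [-57, 65]].

[[-30, 38], [-57, 65]]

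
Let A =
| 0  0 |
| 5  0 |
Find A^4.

A is strictly triangular, hence nilpotent: A^2 = 0, so A^4 = 0.

[[0, 0], [0, 0]]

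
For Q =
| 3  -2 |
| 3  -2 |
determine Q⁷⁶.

[[3, -2], [3, -2]]

Q² = Q (a projection; rank 1, trace 1), so Q⁷⁶ = Q.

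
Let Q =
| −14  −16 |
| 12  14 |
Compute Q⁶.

[[64, 0], [0, 64]]

tr Q = 0 and det Q = −4, so the characteristic polynomial is λ² − (0)λ + (−4) with roots 2 and −2.
Eigenvectors give P = [[−1, −4], [1, 3]] with P⁻¹ = [[3, 4], [−1, −1]], and Q = P·diag(2, −2)·P⁻¹.
Then Q⁶ = P·diag(64, 64)·P⁻¹ = [[−64, −256], [64, 192]] · [[3, 4], [−1, −1]] = [[64, 0], [0, 64]].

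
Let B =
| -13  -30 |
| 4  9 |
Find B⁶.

tr B = -4 and det B = 3, so the characteristic polynomial is λ² − (-4)λ + (3) with roots -1 and -3.
Eigenvectors give P = [[-5, -3], [2, 1]] with P⁻¹ = [[1, 3], [-2, -5]], and B = P·diag(-1, -3)·P⁻¹.
Then B⁶ = P·diag(1, 729)·P⁻¹ = [[-5, -2187], [2, 729]] · [[1, 3], [-2, -5]] = [[4369, 10920], [-1456, -3639]].

[[4369, 10920], [-1456, -3639]]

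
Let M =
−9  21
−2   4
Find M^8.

[[44391, −132405], [12610, −37574]]

tr M = −5 and det M = 6, so the characteristic polynomial is λ² − (−5)λ + (6) with roots −2 and −3.
Eigenvectors give P = [[3, 7], [1, 2]] with P⁻¹ = [[−2, 7], [1, −3]], and M = P·diag(−2, −3)·P⁻¹.
Then M^8 = P·diag(256, 6561)·P⁻¹ = [[768, 45927], [256, 13122]] · [[−2, 7], [1, −3]] = [[44391, −132405], [12610, −37574]].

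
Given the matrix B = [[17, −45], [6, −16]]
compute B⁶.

tr B = 1 and det B = −2, so the characteristic polynomial is λ² − (1)λ + (−2) with roots 2 and −1.
Eigenvectors give P = [[3, −5], [1, −2]] with P⁻¹ = [[2, −5], [1, −3]], and B = P·diag(2, −1)·P⁻¹.
Then B⁶ = P·diag(64, 1)·P⁻¹ = [[192, −5], [64, −2]] · [[2, −5], [1, −3]] = [[379, −945], [126, −314]].

[[379, −945], [126, −314]]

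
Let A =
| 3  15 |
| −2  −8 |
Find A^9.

[[95343, 287565], [−38342, −115538]]

tr A = −5 and det A = 6, so the characteristic polynomial is λ² − (−5)λ + (6) with roots −3 and −2.
Eigenvectors give P = [[−5, −3], [2, 1]] with P⁻¹ = [[1, 3], [−2, −5]], and A = P·diag(−3, −2)·P⁻¹.
Then A^9 = P·diag(−19683, −512)·P⁻¹ = [[98415, 1536], [−39366, −512]] · [[1, 3], [−2, −5]] = [[95343, 287565], [−38342, −115538]].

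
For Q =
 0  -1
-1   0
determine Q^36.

[[1, 0], [0, 1]]

Q² = I (check: tr Q = 0 and det Q = -1), so Q^36 = I since 36 is even.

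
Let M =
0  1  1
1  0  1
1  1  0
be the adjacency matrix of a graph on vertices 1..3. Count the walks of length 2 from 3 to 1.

1

The number of length-2 walks from vertex 3 to vertex 1 is entry (3,1) of M², where M is the adjacency matrix.
M² = [[2, 1, 1], [1, 2, 1], [1, 1, 2]]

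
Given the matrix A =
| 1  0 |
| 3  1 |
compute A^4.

[[1, 0], [12, 1]]

A = I + N where N = [[0, 0], [3, 0]] is strictly lower-triangular, so N^2 = 0.
(I + N)^4 = I + 4·N = [[1, 0], [12, 1]].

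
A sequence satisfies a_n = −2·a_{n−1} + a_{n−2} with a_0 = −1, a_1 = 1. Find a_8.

With companion matrix Q = [[−2, 1], [1, 0]], [a_n, a_{n−1}]ᵀ = Q·[a_{n−1}, a_{n−2}]ᵀ, so [a_8, a_7]ᵀ = Q⁷·[a_1, a_0]ᵀ.
Q⁷ = [[−408, 169], [169, −70]], giving [a_8, a_7]ᵀ = [[−577], [239]].

−577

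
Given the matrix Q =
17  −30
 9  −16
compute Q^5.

[[197, −330], [99, −166]]

tr Q = 1 and det Q = −2, so the characteristic polynomial is λ² − (1)λ + (−2) with roots −1 and 2.
Eigenvectors give P = [[5, −2], [3, −1]] with P⁻¹ = [[−1, 2], [−3, 5]], and Q = P·diag(−1, 2)·P⁻¹.
Then Q^5 = P·diag(−1, 32)·P⁻¹ = [[−5, −64], [−3, −32]] · [[−1, 2], [−3, 5]] = [[197, −330], [99, −166]].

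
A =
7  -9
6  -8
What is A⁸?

tr A = -1 and det A = -2, so the characteristic polynomial is λ² − (-1)λ + (-2) with roots -2 and 1.
Eigenvectors give P = [[1, 3], [1, 2]] with P⁻¹ = [[-2, 3], [1, -1]], and A = P·diag(-2, 1)·P⁻¹.
Then A⁸ = P·diag(256, 1)·P⁻¹ = [[256, 3], [256, 2]] · [[-2, 3], [1, -1]] = [[-509, 765], [-510, 766]].

[[-509, 765], [-510, 766]]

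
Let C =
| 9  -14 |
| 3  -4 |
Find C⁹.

tr C = 5 and det C = 6, so the characteristic polynomial is λ² − (5)λ + (6) with roots 3 and 2.
Eigenvectors give P = [[7, -2], [3, -1]] with P⁻¹ = [[1, -2], [3, -7]], and C = P·diag(3, 2)·P⁻¹.
Then C⁹ = P·diag(19683, 512)·P⁻¹ = [[137781, -1024], [59049, -512]] · [[1, -2], [3, -7]] = [[134709, -268394], [57513, -114514]].

[[134709, -268394], [57513, -114514]]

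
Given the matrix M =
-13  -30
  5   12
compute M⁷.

[[-6817, -13890], [2315, 4758]]

tr M = -1 and det M = -6, so the characteristic polynomial is λ² − (-1)λ + (-6) with roots -3 and 2.
Eigenvectors give P = [[3, -2], [-1, 1]] with P⁻¹ = [[1, 2], [1, 3]], and M = P·diag(-3, 2)·P⁻¹.
Then M⁷ = P·diag(-2187, 128)·P⁻¹ = [[-6561, -256], [2187, 128]] · [[1, 2], [1, 3]] = [[-6817, -13890], [2315, 4758]].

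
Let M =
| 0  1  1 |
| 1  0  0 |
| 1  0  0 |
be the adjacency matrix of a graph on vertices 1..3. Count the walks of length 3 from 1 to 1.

The number of length-3 walks from vertex 1 to vertex 1 is entry (1,1) of M³, where M is the adjacency matrix.
M² = [[2, 0, 0], [0, 1, 1], [0, 1, 1]]
M³ = [[0, 2, 2], [2, 0, 0], [2, 0, 0]]

0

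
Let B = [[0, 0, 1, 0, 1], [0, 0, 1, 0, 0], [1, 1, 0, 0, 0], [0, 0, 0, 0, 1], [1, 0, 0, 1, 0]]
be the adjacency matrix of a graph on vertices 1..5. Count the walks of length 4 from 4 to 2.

The number of length-4 walks from vertex 4 to vertex 2 is entry (4,2) of B^4, where B is the adjacency matrix.
B^2 = [[2, 1, 0, 1, 0], [1, 1, 0, 0, 0], [0, 0, 2, 0, 1], [1, 0, 0, 1, 0], [0, 0, 1, 0, 2]]
B^3 = [[0, 0, 3, 0, 3], [0, 0, 2, 0, 1], [3, 2, 0, 1, 0], [0, 0, 1, 0, 2], [3, 1, 0, 2, 0]]
B^4 = [[6, 3, 0, 3, 0], [3, 2, 0, 1, 0], [0, 0, 5, 0, 4], [3, 1, 0, 2, 0], [0, 0, 4, 0, 5]]

1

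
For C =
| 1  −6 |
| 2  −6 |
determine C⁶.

tr C = −5 and det C = 6, so the characteristic polynomial is λ² − (−5)λ + (6) with roots −3 and −2.
Eigenvectors give P = [[3, 2], [2, 1]] with P⁻¹ = [[−1, 2], [2, −3]], and C = P·diag(−3, −2)·P⁻¹.
Then C⁶ = P·diag(729, 64)·P⁻¹ = [[2187, 128], [1458, 64]] · [[−1, 2], [2, −3]] = [[−1931, 3990], [−1330, 2724]].

[[−1931, 3990], [−1330, 2724]]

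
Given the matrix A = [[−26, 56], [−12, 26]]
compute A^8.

[[256, 0], [0, 256]]

tr A = 0 and det A = −4, so the characteristic polynomial is λ² − (0)λ + (−4) with roots 2 and −2.
Eigenvectors give P = [[−2, −7], [−1, −3]] with P⁻¹ = [[3, −7], [−1, 2]], and A = P·diag(2, −2)·P⁻¹.
Then A^8 = P·diag(256, 256)·P⁻¹ = [[−512, −1792], [−256, −768]] · [[3, −7], [−1, 2]] = [[256, 0], [0, 256]].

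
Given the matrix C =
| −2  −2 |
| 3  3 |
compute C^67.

C² = C (a projection; rank 1, trace 1), so C^67 = C.

[[−2, −2], [3, 3]]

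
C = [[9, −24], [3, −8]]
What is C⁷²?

C² = C (a projection; rank 1, trace 1), so C⁷² = C.

[[9, −24], [3, −8]]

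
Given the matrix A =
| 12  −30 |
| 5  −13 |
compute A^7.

tr A = −1 and det A = −6, so the characteristic polynomial is λ² − (−1)λ + (−6) with roots −3 and 2.
Eigenvectors give P = [[−2, −3], [−1, −1]] with P⁻¹ = [[1, −3], [−1, 2]], and A = P·diag(−3, 2)·P⁻¹.
Then A^7 = P·diag(−2187, 128)·P⁻¹ = [[4374, −384], [2187, −128]] · [[1, −3], [−1, 2]] = [[4758, −13890], [2315, −6817]].

[[4758, −13890], [2315, −6817]]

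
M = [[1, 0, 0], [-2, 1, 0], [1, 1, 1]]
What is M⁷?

[[1, 0, 0], [-14, 1, 0], [-35, 7, 1]]

M = I + N where N = [[0, 0, 0], [-2, 0, 0], [1, 1, 0]] is strictly lower-triangular, so N³ = 0.
(I + N)⁷ = I + 7·N + 21·N² = [[1, 0, 0], [-14, 1, 0], [-35, 7, 1]].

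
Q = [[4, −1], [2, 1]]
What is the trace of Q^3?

35

tr Q = 5 and det Q = 6, so the characteristic polynomial is λ² − (5)λ + (6) with roots 3 and 2.
Eigenvectors give P = [[1, −1], [1, −2]] with P⁻¹ = [[2, −1], [1, −1]], and Q = P·diag(3, 2)·P⁻¹.
Then Q^3 = P·diag(27, 8)·P⁻¹ = [[27, −8], [27, −16]] · [[2, −1], [1, −1]] = [[46, −19], [38, −11]].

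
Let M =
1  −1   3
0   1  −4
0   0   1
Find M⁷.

[[1, −7, 105], [0, 1, −28], [0, 0, 1]]

M = I + N where N = [[0, −1, 3], [0, 0, −4], [0, 0, 0]] is strictly upper-triangular, so N³ = 0.
(I + N)⁷ = I + 7·N + 21·N² = [[1, −7, 105], [0, 1, −28], [0, 0, 1]].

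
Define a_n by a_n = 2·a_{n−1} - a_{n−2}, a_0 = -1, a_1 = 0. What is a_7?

6

With companion matrix B = [[2, -1], [1, 0]], [a_n, a_{n−1}]ᵀ = B·[a_{n−1}, a_{n−2}]ᵀ, so [a_7, a_6]ᵀ = B⁶·[a_1, a_0]ᵀ.
B⁶ = [[7, -6], [6, -5]], giving [a_7, a_6]ᵀ = [[6], [5]].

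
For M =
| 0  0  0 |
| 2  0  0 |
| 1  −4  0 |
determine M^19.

[[0, 0, 0], [0, 0, 0], [0, 0, 0]]

M is strictly triangular, hence nilpotent: M^3 = 0, so M^19 = 0.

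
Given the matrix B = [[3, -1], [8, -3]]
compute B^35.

[[3, -1], [8, -3]]

B² = I (check: tr B = 0 and det B = -1), so B^35 = B since 35 is odd.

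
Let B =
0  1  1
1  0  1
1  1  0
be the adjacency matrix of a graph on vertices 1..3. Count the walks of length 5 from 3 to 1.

11

The number of length-5 walks from vertex 3 to vertex 1 is entry (3,1) of B⁵, where B is the adjacency matrix.
B² = [[2, 1, 1], [1, 2, 1], [1, 1, 2]]
B³ = [[2, 3, 3], [3, 2, 3], [3, 3, 2]]
B⁴ = [[6, 5, 5], [5, 6, 5], [5, 5, 6]]
B⁵ = [[10, 11, 11], [11, 10, 11], [11, 11, 10]]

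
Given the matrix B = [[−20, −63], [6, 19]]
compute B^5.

[[−230, −693], [66, 199]]

tr B = −1 and det B = −2, so the characteristic polynomial is λ² − (−1)λ + (−2) with roots −2 and 1.
Eigenvectors give P = [[7, −3], [−2, 1]] with P⁻¹ = [[1, 3], [2, 7]], and B = P·diag(−2, 1)·P⁻¹.
Then B^5 = P·diag(−32, 1)·P⁻¹ = [[−224, −3], [64, 1]] · [[1, 3], [2, 7]] = [[−230, −693], [66, 199]].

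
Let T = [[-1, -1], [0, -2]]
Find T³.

[[-1, -7], [0, -8]]

T² = [[1, 3], [0, 4]]
T³ = [[-1, -7], [0, -8]]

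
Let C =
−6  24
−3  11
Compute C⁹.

tr C = 5 and det C = 6, so the characteristic polynomial is λ² − (5)λ + (6) with roots 3 and 2.
Eigenvectors give P = [[−8, 3], [−3, 1]] with P⁻¹ = [[1, −3], [3, −8]], and C = P·diag(3, 2)·P⁻¹.
Then C⁹ = P·diag(19683, 512)·P⁻¹ = [[−157464, 1536], [−59049, 512]] · [[1, −3], [3, −8]] = [[−152856, 460104], [−57513, 173051]].

[[−152856, 460104], [−57513, 173051]]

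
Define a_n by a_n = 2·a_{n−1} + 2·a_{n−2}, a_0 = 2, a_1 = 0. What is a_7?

480

With companion matrix B = [[2, 2], [1, 0]], [a_n, a_{n−1}]ᵀ = B·[a_{n−1}, a_{n−2}]ᵀ, so [a_7, a_6]ᵀ = B⁶·[a_1, a_0]ᵀ.
B⁶ = [[328, 240], [120, 88]], giving [a_7, a_6]ᵀ = [[480], [176]].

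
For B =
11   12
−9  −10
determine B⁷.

[[515, 516], [−387, −388]]

tr B = 1 and det B = −2, so the characteristic polynomial is λ² − (1)λ + (−2) with roots 2 and −1.
Eigenvectors give P = [[4, −1], [−3, 1]] with P⁻¹ = [[1, 1], [3, 4]], and B = P·diag(2, −1)·P⁻¹.
Then B⁷ = P·diag(128, −1)·P⁻¹ = [[512, 1], [−384, −1]] · [[1, 1], [3, 4]] = [[515, 516], [−387, −388]].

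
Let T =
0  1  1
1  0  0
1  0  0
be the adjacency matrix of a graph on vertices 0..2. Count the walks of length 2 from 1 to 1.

The number of length-2 walks from vertex 1 to vertex 1 is entry (1,1) of T², where T is the adjacency matrix.
T² = [[2, 0, 0], [0, 1, 1], [0, 1, 1]]

1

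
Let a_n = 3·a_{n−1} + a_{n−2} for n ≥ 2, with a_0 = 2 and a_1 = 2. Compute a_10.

111614

With companion matrix Q = [[3, 1], [1, 0]], [a_n, a_{n−1}]ᵀ = Q·[a_{n−1}, a_{n−2}]ᵀ, so [a_10, a_9]ᵀ = Q^9·[a_1, a_0]ᵀ.
Q^9 = [[42837, 12970], [12970, 3927]], giving [a_10, a_9]ᵀ = [[111614], [33794]].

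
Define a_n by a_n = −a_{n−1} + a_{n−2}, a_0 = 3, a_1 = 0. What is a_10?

With companion matrix C = [[−1, 1], [1, 0]], [a_n, a_{n−1}]ᵀ = C·[a_{n−1}, a_{n−2}]ᵀ, so [a_10, a_9]ᵀ = C⁹·[a_1, a_0]ᵀ.
C⁹ = [[−55, 34], [34, −21]], giving [a_10, a_9]ᵀ = [[102], [−63]].

102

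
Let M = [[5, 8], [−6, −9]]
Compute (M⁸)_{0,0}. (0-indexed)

−19679

tr M = −4 and det M = 3, so the characteristic polynomial is λ² − (−4)λ + (3) with roots −3 and −1.
Eigenvectors give P = [[1, −4], [−1, 3]] with P⁻¹ = [[−3, −4], [−1, −1]], and M = P·diag(−3, −1)·P⁻¹.
Then M⁸ = P·diag(6561, 1)·P⁻¹ = [[6561, −4], [−6561, 3]] · [[−3, −4], [−1, −1]] = [[−19679, −26240], [19680, 26241]].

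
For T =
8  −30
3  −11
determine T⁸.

tr T = −3 and det T = 2, so the characteristic polynomial is λ² − (−3)λ + (2) with roots −1 and −2.
Eigenvectors give P = [[10, 3], [3, 1]] with P⁻¹ = [[1, −3], [−3, 10]], and T = P·diag(−1, −2)·P⁻¹.
Then T⁸ = P·diag(1, 256)·P⁻¹ = [[10, 768], [3, 256]] · [[1, −3], [−3, 10]] = [[−2294, 7650], [−765, 2551]].

[[−2294, 7650], [−765, 2551]]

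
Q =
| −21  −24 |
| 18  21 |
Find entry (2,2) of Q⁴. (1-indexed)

tr Q = 0 and det Q = −9, so the characteristic polynomial is λ² − (0)λ + (−9) with roots −3 and 3.
Eigenvectors give P = [[4, −1], [−3, 1]] with P⁻¹ = [[1, 1], [3, 4]], and Q = P·diag(−3, 3)·P⁻¹.
Then Q⁴ = P·diag(81, 81)·P⁻¹ = [[324, −81], [−243, 81]] · [[1, 1], [3, 4]] = [[81, 0], [0, 81]].

81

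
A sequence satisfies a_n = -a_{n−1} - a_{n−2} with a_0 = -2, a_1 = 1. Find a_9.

With companion matrix B = [[-1, -1], [1, 0]], [a_n, a_{n−1}]ᵀ = B·[a_{n−1}, a_{n−2}]ᵀ, so [a_9, a_8]ᵀ = B^8·[a_1, a_0]ᵀ.
B^8 = [[0, 1], [-1, -1]], giving [a_9, a_8]ᵀ = [[-2], [1]].

-2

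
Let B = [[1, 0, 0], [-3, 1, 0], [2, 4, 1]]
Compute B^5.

[[1, 0, 0], [-15, 1, 0], [-110, 20, 1]]

B = I + N where N = [[0, 0, 0], [-3, 0, 0], [2, 4, 0]] is strictly lower-triangular, so N^3 = 0.
(I + N)^5 = I + 5·N + 10·N^2 = [[1, 0, 0], [-15, 1, 0], [-110, 20, 1]].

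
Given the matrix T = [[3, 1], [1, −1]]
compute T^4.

[[104, 24], [24, 8]]

T^2 = [[10, 2], [2, 2]]
T^3 = [[32, 8], [8, 0]]
T^4 = [[104, 24], [24, 8]]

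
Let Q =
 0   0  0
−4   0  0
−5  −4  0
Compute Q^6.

Q is strictly triangular, hence nilpotent: Q^3 = 0, so Q^6 = 0.

[[0, 0, 0], [0, 0, 0], [0, 0, 0]]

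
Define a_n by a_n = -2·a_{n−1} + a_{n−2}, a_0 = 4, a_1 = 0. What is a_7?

With companion matrix A = [[-2, 1], [1, 0]], [a_n, a_{n−1}]ᵀ = A·[a_{n−1}, a_{n−2}]ᵀ, so [a_7, a_6]ᵀ = A^6·[a_1, a_0]ᵀ.
A^6 = [[169, -70], [-70, 29]], giving [a_7, a_6]ᵀ = [[-280], [116]].

-280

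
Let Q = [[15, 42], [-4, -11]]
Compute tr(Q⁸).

tr Q = 4 and det Q = 3, so the characteristic polynomial is λ² − (4)λ + (3) with roots 1 and 3.
Eigenvectors give P = [[-3, -7], [1, 2]] with P⁻¹ = [[2, 7], [-1, -3]], and Q = P·diag(1, 3)·P⁻¹.
Then Q⁸ = P·diag(1, 6561)·P⁻¹ = [[-3, -45927], [1, 13122]] · [[2, 7], [-1, -3]] = [[45921, 137760], [-13120, -39359]].

6562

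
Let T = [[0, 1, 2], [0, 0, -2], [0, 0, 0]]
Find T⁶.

T is strictly triangular, hence nilpotent: T³ = 0, so T⁶ = 0.

[[0, 0, 0], [0, 0, 0], [0, 0, 0]]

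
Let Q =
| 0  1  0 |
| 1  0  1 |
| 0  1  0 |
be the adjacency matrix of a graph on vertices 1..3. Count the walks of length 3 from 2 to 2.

The number of length-3 walks from vertex 2 to vertex 2 is entry (2,2) of Q³, where Q is the adjacency matrix.
Q² = [[1, 0, 1], [0, 2, 0], [1, 0, 1]]
Q³ = [[0, 2, 0], [2, 0, 2], [0, 2, 0]]

0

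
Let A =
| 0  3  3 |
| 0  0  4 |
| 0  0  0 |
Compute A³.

A is strictly triangular, hence nilpotent: A³ = 0, so A³ = 0.

[[0, 0, 0], [0, 0, 0], [0, 0, 0]]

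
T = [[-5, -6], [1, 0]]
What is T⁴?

tr T = -5 and det T = 6, so the characteristic polynomial is λ² − (-5)λ + (6) with roots -3 and -2.
Eigenvectors give P = [[3, -2], [-1, 1]] with P⁻¹ = [[1, 2], [1, 3]], and T = P·diag(-3, -2)·P⁻¹.
Then T⁴ = P·diag(81, 16)·P⁻¹ = [[243, -32], [-81, 16]] · [[1, 2], [1, 3]] = [[211, 390], [-65, -114]].

[[211, 390], [-65, -114]]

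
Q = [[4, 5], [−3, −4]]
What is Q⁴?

Q² = I (check: tr Q = 0 and det Q = −1), so Q⁴ = I since 4 is even.

[[1, 0], [0, 1]]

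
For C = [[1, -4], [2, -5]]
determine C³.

tr C = -4 and det C = 3, so the characteristic polynomial is λ² − (-4)λ + (3) with roots -1 and -3.
Eigenvectors give P = [[2, 1], [1, 1]] with P⁻¹ = [[1, -1], [-1, 2]], and C = P·diag(-1, -3)·P⁻¹.
Then C³ = P·diag(-1, -27)·P⁻¹ = [[-2, -27], [-1, -27]] · [[1, -1], [-1, 2]] = [[25, -52], [26, -53]].

[[25, -52], [26, -53]]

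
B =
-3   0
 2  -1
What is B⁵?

tr B = -4 and det B = 3, so the characteristic polynomial is λ² − (-4)λ + (3) with roots -3 and -1.
Eigenvectors give P = [[-1, 0], [1, -1]] with P⁻¹ = [[-1, 0], [-1, -1]], and B = P·diag(-3, -1)·P⁻¹.
Then B⁵ = P·diag(-243, -1)·P⁻¹ = [[243, 0], [-243, 1]] · [[-1, 0], [-1, -1]] = [[-243, 0], [242, -1]].

[[-243, 0], [242, -1]]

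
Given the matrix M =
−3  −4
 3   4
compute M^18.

M² = M (a projection; rank 1, trace 1), so M^18 = M.

[[−3, −4], [3, 4]]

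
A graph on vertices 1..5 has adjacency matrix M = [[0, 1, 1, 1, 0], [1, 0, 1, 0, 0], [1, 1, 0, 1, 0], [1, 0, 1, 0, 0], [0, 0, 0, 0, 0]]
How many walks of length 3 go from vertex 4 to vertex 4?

The number of length-3 walks from vertex 4 to vertex 4 is entry (4,4) of M³, where M is the adjacency matrix.
M² = [[3, 1, 2, 1, 0], [1, 2, 1, 2, 0], [2, 1, 3, 1, 0], [1, 2, 1, 2, 0], [0, 0, 0, 0, 0]]
M³ = [[4, 5, 5, 5, 0], [5, 2, 5, 2, 0], [5, 5, 4, 5, 0], [5, 2, 5, 2, 0], [0, 0, 0, 0, 0]]

2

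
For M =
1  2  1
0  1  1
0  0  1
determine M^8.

[[1, 16, 64], [0, 1, 8], [0, 0, 1]]

M = I + N where N = [[0, 2, 1], [0, 0, 1], [0, 0, 0]] is strictly upper-triangular, so N^3 = 0.
(I + N)^8 = I + 8·N + 28·N^2 = [[1, 16, 64], [0, 1, 8], [0, 0, 1]].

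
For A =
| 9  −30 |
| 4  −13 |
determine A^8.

tr A = −4 and det A = 3, so the characteristic polynomial is λ² − (−4)λ + (3) with roots −3 and −1.
Eigenvectors give P = [[−5, −3], [−2, −1]] with P⁻¹ = [[1, −3], [−2, 5]], and A = P·diag(−3, −1)·P⁻¹.
Then A^8 = P·diag(6561, 1)·P⁻¹ = [[−32805, −3], [−13122, −1]] · [[1, −3], [−2, 5]] = [[−32799, 98400], [−13120, 39361]].

[[−32799, 98400], [−13120, 39361]]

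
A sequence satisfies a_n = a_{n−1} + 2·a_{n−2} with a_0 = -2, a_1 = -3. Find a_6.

With companion matrix T = [[1, 2], [1, 0]], [a_n, a_{n−1}]ᵀ = T·[a_{n−1}, a_{n−2}]ᵀ, so [a_6, a_5]ᵀ = T^5·[a_1, a_0]ᵀ.
T^5 = [[21, 22], [11, 10]], giving [a_6, a_5]ᵀ = [[-107], [-53]].

-107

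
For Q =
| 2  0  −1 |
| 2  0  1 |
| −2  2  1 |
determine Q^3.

Q^2 = [[6, −2, −3], [2, 2, −1], [−2, 2, 5]]
Q^3 = [[14, −6, −11], [10, −2, −1], [−10, 10, 9]]

[[14, −6, −11], [10, −2, −1], [−10, 10, 9]]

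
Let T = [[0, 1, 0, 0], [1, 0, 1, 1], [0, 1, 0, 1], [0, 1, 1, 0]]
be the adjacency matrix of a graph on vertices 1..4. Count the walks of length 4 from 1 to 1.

3

The number of length-4 walks from vertex 1 to vertex 1 is entry (1,1) of T⁴, where T is the adjacency matrix.
T² = [[1, 0, 1, 1], [0, 3, 1, 1], [1, 1, 2, 1], [1, 1, 1, 2]]
T³ = [[0, 3, 1, 1], [3, 2, 4, 4], [1, 4, 2, 3], [1, 4, 3, 2]]
T⁴ = [[3, 2, 4, 4], [2, 11, 6, 6], [4, 6, 7, 6], [4, 6, 6, 7]]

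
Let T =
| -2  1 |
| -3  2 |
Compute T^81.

[[-2, 1], [-3, 2]]

T² = I (check: tr T = 0 and det T = -1), so T^81 = T since 81 is odd.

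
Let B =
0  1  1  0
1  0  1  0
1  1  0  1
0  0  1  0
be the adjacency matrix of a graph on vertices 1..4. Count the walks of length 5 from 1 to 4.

6

The number of length-5 walks from vertex 1 to vertex 4 is entry (1,4) of B^5, where B is the adjacency matrix.
B^2 = [[2, 1, 1, 1], [1, 2, 1, 1], [1, 1, 3, 0], [1, 1, 0, 1]]
B^3 = [[2, 3, 4, 1], [3, 2, 4, 1], [4, 4, 2, 3], [1, 1, 3, 0]]
B^4 = [[7, 6, 6, 4], [6, 7, 6, 4], [6, 6, 11, 2], [4, 4, 2, 3]]
B^5 = [[12, 13, 17, 6], [13, 12, 17, 6], [17, 17, 14, 11], [6, 6, 11, 2]]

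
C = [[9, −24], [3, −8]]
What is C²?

C² = C (a projection; rank 1, trace 1), so C² = C.

[[9, −24], [3, −8]]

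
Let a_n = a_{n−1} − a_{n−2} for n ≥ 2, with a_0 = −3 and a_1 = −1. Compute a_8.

With companion matrix A = [[1, −1], [1, 0]], [a_n, a_{n−1}]ᵀ = A·[a_{n−1}, a_{n−2}]ᵀ, so [a_8, a_7]ᵀ = A⁷·[a_1, a_0]ᵀ.
A⁷ = [[1, −1], [1, 0]], giving [a_8, a_7]ᵀ = [[2], [−1]].

2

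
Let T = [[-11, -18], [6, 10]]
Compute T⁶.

tr T = -1 and det T = -2, so the characteristic polynomial is λ² − (-1)λ + (-2) with roots 1 and -2.
Eigenvectors give P = [[3, 2], [-2, -1]] with P⁻¹ = [[-1, -2], [2, 3]], and T = P·diag(1, -2)·P⁻¹.
Then T⁶ = P·diag(1, 64)·P⁻¹ = [[3, 128], [-2, -64]] · [[-1, -2], [2, 3]] = [[253, 378], [-126, -188]].

[[253, 378], [-126, -188]]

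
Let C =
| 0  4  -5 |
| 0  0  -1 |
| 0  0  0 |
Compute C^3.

[[0, 0, 0], [0, 0, 0], [0, 0, 0]]

C is strictly triangular, hence nilpotent: C^3 = 0, so C^3 = 0.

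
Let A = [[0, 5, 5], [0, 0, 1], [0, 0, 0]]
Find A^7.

[[0, 0, 0], [0, 0, 0], [0, 0, 0]]

A is strictly triangular, hence nilpotent: A^3 = 0, so A^7 = 0.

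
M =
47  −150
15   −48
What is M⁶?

[[−5921, 19950], [−1995, 6714]]

tr M = −1 and det M = −6, so the characteristic polynomial is λ² − (−1)λ + (−6) with roots −3 and 2.
Eigenvectors give P = [[3, 10], [1, 3]] with P⁻¹ = [[−3, 10], [1, −3]], and M = P·diag(−3, 2)·P⁻¹.
Then M⁶ = P·diag(729, 64)·P⁻¹ = [[2187, 640], [729, 192]] · [[−3, 10], [1, −3]] = [[−5921, 19950], [−1995, 6714]].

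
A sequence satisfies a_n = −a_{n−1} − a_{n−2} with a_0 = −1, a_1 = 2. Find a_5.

−1

With companion matrix T = [[−1, −1], [1, 0]], [a_n, a_{n−1}]ᵀ = T·[a_{n−1}, a_{n−2}]ᵀ, so [a_5, a_4]ᵀ = T⁴·[a_1, a_0]ᵀ.
T⁴ = [[−1, −1], [1, 0]], giving [a_5, a_4]ᵀ = [[−1], [2]].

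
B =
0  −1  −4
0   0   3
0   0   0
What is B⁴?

B is strictly triangular, hence nilpotent: B³ = 0, so B⁴ = 0.

[[0, 0, 0], [0, 0, 0], [0, 0, 0]]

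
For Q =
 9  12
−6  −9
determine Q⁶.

[[729, 0], [0, 729]]

tr Q = 0 and det Q = −9, so the characteristic polynomial is λ² − (0)λ + (−9) with roots −3 and 3.
Eigenvectors give P = [[−1, −2], [1, 1]] with P⁻¹ = [[1, 2], [−1, −1]], and Q = P·diag(−3, 3)·P⁻¹.
Then Q⁶ = P·diag(729, 729)·P⁻¹ = [[−729, −1458], [729, 729]] · [[1, 2], [−1, −1]] = [[729, 0], [0, 729]].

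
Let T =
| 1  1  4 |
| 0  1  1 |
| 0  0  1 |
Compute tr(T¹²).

T = I + N where N = [[0, 1, 4], [0, 0, 1], [0, 0, 0]] is strictly upper-triangular, so N³ = 0.
(I + N)¹² = I + 12·N + 66·N² = [[1, 12, 114], [0, 1, 12], [0, 0, 1]].

3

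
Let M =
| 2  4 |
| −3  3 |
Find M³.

[[−76, 28], [−21, −69]]

M² = [[−8, 20], [−15, −3]]
M³ = [[−76, 28], [−21, −69]]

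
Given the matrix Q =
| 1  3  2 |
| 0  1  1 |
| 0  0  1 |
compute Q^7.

Q = I + N where N = [[0, 3, 2], [0, 0, 1], [0, 0, 0]] is strictly upper-triangular, so N^3 = 0.
(I + N)^7 = I + 7·N + 21·N^2 = [[1, 21, 77], [0, 1, 7], [0, 0, 1]].

[[1, 21, 77], [0, 1, 7], [0, 0, 1]]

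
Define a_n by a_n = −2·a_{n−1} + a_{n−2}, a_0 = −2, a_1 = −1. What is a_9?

−169

With companion matrix T = [[−2, 1], [1, 0]], [a_n, a_{n−1}]ᵀ = T·[a_{n−1}, a_{n−2}]ᵀ, so [a_9, a_8]ᵀ = T⁸·[a_1, a_0]ᵀ.
T⁸ = [[985, −408], [−408, 169]], giving [a_9, a_8]ᵀ = [[−169], [70]].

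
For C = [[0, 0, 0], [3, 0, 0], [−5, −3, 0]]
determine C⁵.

C is strictly triangular, hence nilpotent: C³ = 0, so C⁵ = 0.

[[0, 0, 0], [0, 0, 0], [0, 0, 0]]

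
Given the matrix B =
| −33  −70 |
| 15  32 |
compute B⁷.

[[−16077, −32410], [6945, 14018]]

tr B = −1 and det B = −6, so the characteristic polynomial is λ² − (−1)λ + (−6) with roots 2 and −3.
Eigenvectors give P = [[−2, 7], [1, −3]] with P⁻¹ = [[3, 7], [1, 2]], and B = P·diag(2, −3)·P⁻¹.
Then B⁷ = P·diag(128, −2187)·P⁻¹ = [[−256, −15309], [128, 6561]] · [[3, 7], [1, 2]] = [[−16077, −32410], [6945, 14018]].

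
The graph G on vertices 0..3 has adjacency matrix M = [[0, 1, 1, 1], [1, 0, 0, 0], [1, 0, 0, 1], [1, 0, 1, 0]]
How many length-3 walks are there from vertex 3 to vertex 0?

The number of length-3 walks from vertex 3 to vertex 0 is entry (3,0) of M³, where M is the adjacency matrix.
M² = [[3, 0, 1, 1], [0, 1, 1, 1], [1, 1, 2, 1], [1, 1, 1, 2]]
M³ = [[2, 3, 4, 4], [3, 0, 1, 1], [4, 1, 2, 3], [4, 1, 3, 2]]

4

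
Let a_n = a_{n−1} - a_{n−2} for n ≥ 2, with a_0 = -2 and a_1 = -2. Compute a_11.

0

With companion matrix A = [[1, -1], [1, 0]], [a_n, a_{n−1}]ᵀ = A·[a_{n−1}, a_{n−2}]ᵀ, so [a_11, a_10]ᵀ = A^10·[a_1, a_0]ᵀ.
A^10 = [[-1, 1], [-1, 0]], giving [a_11, a_10]ᵀ = [[0], [2]].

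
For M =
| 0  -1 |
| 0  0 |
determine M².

M is strictly triangular, hence nilpotent: M² = 0, so M² = 0.

[[0, 0], [0, 0]]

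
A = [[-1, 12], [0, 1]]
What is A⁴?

A² = I (check: tr A = 0 and det A = -1), so A⁴ = I since 4 is even.

[[1, 0], [0, 1]]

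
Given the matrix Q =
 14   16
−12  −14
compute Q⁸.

[[256, 0], [0, 256]]

tr Q = 0 and det Q = −4, so the characteristic polynomial is λ² − (0)λ + (−4) with roots −2 and 2.
Eigenvectors give P = [[−1, 4], [1, −3]] with P⁻¹ = [[3, 4], [1, 1]], and Q = P·diag(−2, 2)·P⁻¹.
Then Q⁸ = P·diag(256, 256)·P⁻¹ = [[−256, 1024], [256, −768]] · [[3, 4], [1, 1]] = [[256, 0], [0, 256]].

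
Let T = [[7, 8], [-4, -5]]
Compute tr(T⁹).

19682

tr T = 2 and det T = -3, so the characteristic polynomial is λ² − (2)λ + (-3) with roots 3 and -1.
Eigenvectors give P = [[2, -1], [-1, 1]] with P⁻¹ = [[1, 1], [1, 2]], and T = P·diag(3, -1)·P⁻¹.
Then T⁹ = P·diag(19683, -1)·P⁻¹ = [[39366, 1], [-19683, -1]] · [[1, 1], [1, 2]] = [[39367, 39368], [-19684, -19685]].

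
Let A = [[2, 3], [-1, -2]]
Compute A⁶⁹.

A² = I (check: tr A = 0 and det A = -1), so A⁶⁹ = A since 69 is odd.

[[2, 3], [-1, -2]]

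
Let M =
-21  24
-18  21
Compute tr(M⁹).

tr M = 0 and det M = -9, so the characteristic polynomial is λ² − (0)λ + (-9) with roots 3 and -3.
Eigenvectors give P = [[-1, 4], [-1, 3]] with P⁻¹ = [[3, -4], [1, -1]], and M = P·diag(3, -3)·P⁻¹.
Then M⁹ = P·diag(19683, -19683)·P⁻¹ = [[-19683, -78732], [-19683, -59049]] · [[3, -4], [1, -1]] = [[-137781, 157464], [-118098, 137781]].

0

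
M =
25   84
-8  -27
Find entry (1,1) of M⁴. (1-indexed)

tr M = -2 and det M = -3, so the characteristic polynomial is λ² − (-2)λ + (-3) with roots -3 and 1.
Eigenvectors give P = [[-3, 7], [1, -2]] with P⁻¹ = [[2, 7], [1, 3]], and M = P·diag(-3, 1)·P⁻¹.
Then M⁴ = P·diag(81, 1)·P⁻¹ = [[-243, 7], [81, -2]] · [[2, 7], [1, 3]] = [[-479, -1680], [160, 561]].

-479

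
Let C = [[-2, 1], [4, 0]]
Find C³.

C² = [[8, -2], [-8, 4]]
C³ = [[-24, 8], [32, -8]]

[[-24, 8], [32, -8]]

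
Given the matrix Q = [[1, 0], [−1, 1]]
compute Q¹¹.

Q = I + N where N = [[0, 0], [−1, 0]] is strictly lower-triangular, so N² = 0.
(I + N)¹¹ = I + 11·N = [[1, 0], [−11, 1]].

[[1, 0], [−11, 1]]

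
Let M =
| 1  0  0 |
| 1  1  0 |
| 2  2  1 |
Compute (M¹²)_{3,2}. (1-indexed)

M = I + N where N = [[0, 0, 0], [1, 0, 0], [2, 2, 0]] is strictly lower-triangular, so N³ = 0.
(I + N)¹² = I + 12·N + 66·N² = [[1, 0, 0], [12, 1, 0], [156, 24, 1]].

24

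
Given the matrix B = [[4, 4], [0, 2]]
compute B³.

[[64, 112], [0, 8]]

B² = [[16, 24], [0, 4]]
B³ = [[64, 112], [0, 8]]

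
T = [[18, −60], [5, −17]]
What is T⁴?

[[276, −780], [65, −179]]

tr T = 1 and det T = −6, so the characteristic polynomial is λ² − (1)λ + (−6) with roots 3 and −2.
Eigenvectors give P = [[4, 3], [1, 1]] with P⁻¹ = [[1, −3], [−1, 4]], and T = P·diag(3, −2)·P⁻¹.
Then T⁴ = P·diag(81, 16)·P⁻¹ = [[324, 48], [81, 16]] · [[1, −3], [−1, 4]] = [[276, −780], [65, −179]].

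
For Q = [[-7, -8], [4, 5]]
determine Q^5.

[[-487, -488], [244, 245]]

tr Q = -2 and det Q = -3, so the characteristic polynomial is λ² − (-2)λ + (-3) with roots -3 and 1.
Eigenvectors give P = [[2, 1], [-1, -1]] with P⁻¹ = [[1, 1], [-1, -2]], and Q = P·diag(-3, 1)·P⁻¹.
Then Q^5 = P·diag(-243, 1)·P⁻¹ = [[-486, 1], [243, -1]] · [[1, 1], [-1, -2]] = [[-487, -488], [244, 245]].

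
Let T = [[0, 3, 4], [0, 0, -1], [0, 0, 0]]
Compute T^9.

T is strictly triangular, hence nilpotent: T^3 = 0, so T^9 = 0.

[[0, 0, 0], [0, 0, 0], [0, 0, 0]]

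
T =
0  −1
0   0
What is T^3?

[[0, 0], [0, 0]]

T is strictly triangular, hence nilpotent: T^2 = 0, so T^3 = 0.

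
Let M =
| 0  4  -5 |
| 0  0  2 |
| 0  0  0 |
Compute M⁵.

M is strictly triangular, hence nilpotent: M³ = 0, so M⁵ = 0.

[[0, 0, 0], [0, 0, 0], [0, 0, 0]]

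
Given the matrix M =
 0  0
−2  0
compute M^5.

M is strictly triangular, hence nilpotent: M^2 = 0, so M^5 = 0.

[[0, 0], [0, 0]]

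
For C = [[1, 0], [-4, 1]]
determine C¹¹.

C = I + N where N = [[0, 0], [-4, 0]] is strictly lower-triangular, so N² = 0.
(I + N)¹¹ = I + 11·N = [[1, 0], [-44, 1]].

[[1, 0], [-44, 1]]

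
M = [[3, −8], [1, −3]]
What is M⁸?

M² = I (check: tr M = 0 and det M = −1), so M⁸ = I since 8 is even.

[[1, 0], [0, 1]]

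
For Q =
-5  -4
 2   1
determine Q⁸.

[[13121, 13120], [-6560, -6559]]

tr Q = -4 and det Q = 3, so the characteristic polynomial is λ² − (-4)λ + (3) with roots -3 and -1.
Eigenvectors give P = [[-2, 1], [1, -1]] with P⁻¹ = [[-1, -1], [-1, -2]], and Q = P·diag(-3, -1)·P⁻¹.
Then Q⁸ = P·diag(6561, 1)·P⁻¹ = [[-13122, 1], [6561, -1]] · [[-1, -1], [-1, -2]] = [[13121, 13120], [-6560, -6559]].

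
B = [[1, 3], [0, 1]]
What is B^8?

B = I + N where N = [[0, 3], [0, 0]] is strictly upper-triangular, so N^2 = 0.
(I + N)^8 = I + 8·N = [[1, 24], [0, 1]].

[[1, 24], [0, 1]]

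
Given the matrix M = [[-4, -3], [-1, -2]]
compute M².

[[19, 18], [6, 7]]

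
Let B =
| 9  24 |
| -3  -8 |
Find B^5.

B² = B (a projection; rank 1, trace 1), so B^5 = B.

[[9, 24], [-3, -8]]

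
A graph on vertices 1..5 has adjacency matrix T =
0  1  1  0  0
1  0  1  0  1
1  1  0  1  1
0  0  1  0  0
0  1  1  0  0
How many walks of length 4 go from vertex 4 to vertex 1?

The number of length-4 walks from vertex 4 to vertex 1 is entry (4,1) of T^4, where T is the adjacency matrix.
T^2 = [[2, 1, 1, 1, 2], [1, 3, 2, 1, 1], [1, 2, 4, 0, 1], [1, 1, 0, 1, 1], [2, 1, 1, 1, 2]]
T^3 = [[2, 5, 6, 1, 2], [5, 4, 6, 2, 5], [6, 6, 4, 4, 6], [1, 2, 4, 0, 1], [2, 5, 6, 1, 2]]
T^4 = [[11, 10, 10, 6, 11], [10, 16, 16, 6, 10], [10, 16, 22, 4, 10], [6, 6, 4, 4, 6], [11, 10, 10, 6, 11]]

6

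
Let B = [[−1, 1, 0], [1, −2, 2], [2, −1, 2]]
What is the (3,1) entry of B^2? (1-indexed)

1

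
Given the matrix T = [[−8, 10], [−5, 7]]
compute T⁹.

[[−39878, 40390], [−20195, 20707]]

tr T = −1 and det T = −6, so the characteristic polynomial is λ² − (−1)λ + (−6) with roots 2 and −3.
Eigenvectors give P = [[1, −2], [1, −1]] with P⁻¹ = [[−1, 2], [−1, 1]], and T = P·diag(2, −3)·P⁻¹.
Then T⁹ = P·diag(512, −19683)·P⁻¹ = [[512, 39366], [512, 19683]] · [[−1, 2], [−1, 1]] = [[−39878, 40390], [−20195, 20707]].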